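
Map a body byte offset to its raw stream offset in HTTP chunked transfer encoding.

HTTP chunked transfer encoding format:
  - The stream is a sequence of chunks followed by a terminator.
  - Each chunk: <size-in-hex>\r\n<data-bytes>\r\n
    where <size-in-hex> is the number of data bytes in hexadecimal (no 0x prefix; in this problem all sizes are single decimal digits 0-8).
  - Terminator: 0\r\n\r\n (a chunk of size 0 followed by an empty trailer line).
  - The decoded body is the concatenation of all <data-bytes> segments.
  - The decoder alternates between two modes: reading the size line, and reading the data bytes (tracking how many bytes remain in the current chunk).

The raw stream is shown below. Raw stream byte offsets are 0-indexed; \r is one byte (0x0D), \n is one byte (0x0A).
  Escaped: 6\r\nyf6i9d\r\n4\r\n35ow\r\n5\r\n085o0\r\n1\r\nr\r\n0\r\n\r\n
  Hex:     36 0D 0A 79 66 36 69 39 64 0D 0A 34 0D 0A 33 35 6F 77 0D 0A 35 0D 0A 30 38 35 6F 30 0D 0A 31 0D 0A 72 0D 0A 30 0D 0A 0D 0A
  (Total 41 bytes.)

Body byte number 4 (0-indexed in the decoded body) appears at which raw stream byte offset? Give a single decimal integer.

Answer: 7

Derivation:
Chunk 1: stream[0..1]='6' size=0x6=6, data at stream[3..9]='yf6i9d' -> body[0..6], body so far='yf6i9d'
Chunk 2: stream[11..12]='4' size=0x4=4, data at stream[14..18]='35ow' -> body[6..10], body so far='yf6i9d35ow'
Chunk 3: stream[20..21]='5' size=0x5=5, data at stream[23..28]='085o0' -> body[10..15], body so far='yf6i9d35ow085o0'
Chunk 4: stream[30..31]='1' size=0x1=1, data at stream[33..34]='r' -> body[15..16], body so far='yf6i9d35ow085o0r'
Chunk 5: stream[36..37]='0' size=0 (terminator). Final body='yf6i9d35ow085o0r' (16 bytes)
Body byte 4 at stream offset 7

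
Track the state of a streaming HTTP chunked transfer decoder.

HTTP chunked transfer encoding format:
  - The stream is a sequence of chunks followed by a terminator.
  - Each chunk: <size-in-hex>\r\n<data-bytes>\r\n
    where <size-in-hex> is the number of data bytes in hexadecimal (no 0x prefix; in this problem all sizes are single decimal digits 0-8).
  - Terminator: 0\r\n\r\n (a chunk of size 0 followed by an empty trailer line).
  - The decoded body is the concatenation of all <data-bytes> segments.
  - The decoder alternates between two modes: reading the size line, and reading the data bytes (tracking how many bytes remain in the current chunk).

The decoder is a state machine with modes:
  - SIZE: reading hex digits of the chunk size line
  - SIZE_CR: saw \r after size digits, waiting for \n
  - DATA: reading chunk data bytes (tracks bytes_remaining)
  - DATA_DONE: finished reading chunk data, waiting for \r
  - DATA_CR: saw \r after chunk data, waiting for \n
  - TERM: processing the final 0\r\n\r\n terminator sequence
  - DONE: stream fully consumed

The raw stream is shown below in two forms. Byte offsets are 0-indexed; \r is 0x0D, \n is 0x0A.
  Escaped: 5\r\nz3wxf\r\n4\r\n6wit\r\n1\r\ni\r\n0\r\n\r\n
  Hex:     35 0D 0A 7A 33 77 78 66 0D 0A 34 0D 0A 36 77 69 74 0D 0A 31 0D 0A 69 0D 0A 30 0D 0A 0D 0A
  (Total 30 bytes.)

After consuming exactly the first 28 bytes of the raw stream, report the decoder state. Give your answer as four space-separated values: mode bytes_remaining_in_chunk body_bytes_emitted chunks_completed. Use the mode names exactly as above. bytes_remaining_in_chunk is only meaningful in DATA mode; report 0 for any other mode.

Byte 0 = '5': mode=SIZE remaining=0 emitted=0 chunks_done=0
Byte 1 = 0x0D: mode=SIZE_CR remaining=0 emitted=0 chunks_done=0
Byte 2 = 0x0A: mode=DATA remaining=5 emitted=0 chunks_done=0
Byte 3 = 'z': mode=DATA remaining=4 emitted=1 chunks_done=0
Byte 4 = '3': mode=DATA remaining=3 emitted=2 chunks_done=0
Byte 5 = 'w': mode=DATA remaining=2 emitted=3 chunks_done=0
Byte 6 = 'x': mode=DATA remaining=1 emitted=4 chunks_done=0
Byte 7 = 'f': mode=DATA_DONE remaining=0 emitted=5 chunks_done=0
Byte 8 = 0x0D: mode=DATA_CR remaining=0 emitted=5 chunks_done=0
Byte 9 = 0x0A: mode=SIZE remaining=0 emitted=5 chunks_done=1
Byte 10 = '4': mode=SIZE remaining=0 emitted=5 chunks_done=1
Byte 11 = 0x0D: mode=SIZE_CR remaining=0 emitted=5 chunks_done=1
Byte 12 = 0x0A: mode=DATA remaining=4 emitted=5 chunks_done=1
Byte 13 = '6': mode=DATA remaining=3 emitted=6 chunks_done=1
Byte 14 = 'w': mode=DATA remaining=2 emitted=7 chunks_done=1
Byte 15 = 'i': mode=DATA remaining=1 emitted=8 chunks_done=1
Byte 16 = 't': mode=DATA_DONE remaining=0 emitted=9 chunks_done=1
Byte 17 = 0x0D: mode=DATA_CR remaining=0 emitted=9 chunks_done=1
Byte 18 = 0x0A: mode=SIZE remaining=0 emitted=9 chunks_done=2
Byte 19 = '1': mode=SIZE remaining=0 emitted=9 chunks_done=2
Byte 20 = 0x0D: mode=SIZE_CR remaining=0 emitted=9 chunks_done=2
Byte 21 = 0x0A: mode=DATA remaining=1 emitted=9 chunks_done=2
Byte 22 = 'i': mode=DATA_DONE remaining=0 emitted=10 chunks_done=2
Byte 23 = 0x0D: mode=DATA_CR remaining=0 emitted=10 chunks_done=2
Byte 24 = 0x0A: mode=SIZE remaining=0 emitted=10 chunks_done=3
Byte 25 = '0': mode=SIZE remaining=0 emitted=10 chunks_done=3
Byte 26 = 0x0D: mode=SIZE_CR remaining=0 emitted=10 chunks_done=3
Byte 27 = 0x0A: mode=TERM remaining=0 emitted=10 chunks_done=3

Answer: TERM 0 10 3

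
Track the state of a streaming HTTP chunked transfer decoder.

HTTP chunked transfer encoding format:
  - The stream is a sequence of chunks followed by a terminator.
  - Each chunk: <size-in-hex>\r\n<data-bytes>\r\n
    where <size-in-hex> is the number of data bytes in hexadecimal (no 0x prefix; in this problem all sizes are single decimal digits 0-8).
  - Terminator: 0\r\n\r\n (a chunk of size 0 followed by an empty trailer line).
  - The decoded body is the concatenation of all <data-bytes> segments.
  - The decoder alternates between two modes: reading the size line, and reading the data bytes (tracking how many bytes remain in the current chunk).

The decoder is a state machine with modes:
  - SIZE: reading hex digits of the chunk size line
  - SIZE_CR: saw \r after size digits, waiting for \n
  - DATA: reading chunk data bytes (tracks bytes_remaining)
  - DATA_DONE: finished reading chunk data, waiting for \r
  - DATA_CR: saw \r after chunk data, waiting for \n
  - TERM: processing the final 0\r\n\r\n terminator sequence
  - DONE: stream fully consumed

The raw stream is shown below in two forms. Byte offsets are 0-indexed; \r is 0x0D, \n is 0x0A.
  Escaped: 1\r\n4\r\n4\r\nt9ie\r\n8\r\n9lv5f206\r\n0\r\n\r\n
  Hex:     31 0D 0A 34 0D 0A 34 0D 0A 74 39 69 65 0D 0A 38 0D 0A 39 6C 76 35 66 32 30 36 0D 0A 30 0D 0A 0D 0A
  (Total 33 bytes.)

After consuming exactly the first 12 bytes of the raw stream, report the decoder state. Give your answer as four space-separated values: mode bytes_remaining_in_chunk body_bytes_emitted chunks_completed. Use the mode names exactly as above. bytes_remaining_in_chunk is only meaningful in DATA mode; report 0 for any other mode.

Answer: DATA 1 4 1

Derivation:
Byte 0 = '1': mode=SIZE remaining=0 emitted=0 chunks_done=0
Byte 1 = 0x0D: mode=SIZE_CR remaining=0 emitted=0 chunks_done=0
Byte 2 = 0x0A: mode=DATA remaining=1 emitted=0 chunks_done=0
Byte 3 = '4': mode=DATA_DONE remaining=0 emitted=1 chunks_done=0
Byte 4 = 0x0D: mode=DATA_CR remaining=0 emitted=1 chunks_done=0
Byte 5 = 0x0A: mode=SIZE remaining=0 emitted=1 chunks_done=1
Byte 6 = '4': mode=SIZE remaining=0 emitted=1 chunks_done=1
Byte 7 = 0x0D: mode=SIZE_CR remaining=0 emitted=1 chunks_done=1
Byte 8 = 0x0A: mode=DATA remaining=4 emitted=1 chunks_done=1
Byte 9 = 't': mode=DATA remaining=3 emitted=2 chunks_done=1
Byte 10 = '9': mode=DATA remaining=2 emitted=3 chunks_done=1
Byte 11 = 'i': mode=DATA remaining=1 emitted=4 chunks_done=1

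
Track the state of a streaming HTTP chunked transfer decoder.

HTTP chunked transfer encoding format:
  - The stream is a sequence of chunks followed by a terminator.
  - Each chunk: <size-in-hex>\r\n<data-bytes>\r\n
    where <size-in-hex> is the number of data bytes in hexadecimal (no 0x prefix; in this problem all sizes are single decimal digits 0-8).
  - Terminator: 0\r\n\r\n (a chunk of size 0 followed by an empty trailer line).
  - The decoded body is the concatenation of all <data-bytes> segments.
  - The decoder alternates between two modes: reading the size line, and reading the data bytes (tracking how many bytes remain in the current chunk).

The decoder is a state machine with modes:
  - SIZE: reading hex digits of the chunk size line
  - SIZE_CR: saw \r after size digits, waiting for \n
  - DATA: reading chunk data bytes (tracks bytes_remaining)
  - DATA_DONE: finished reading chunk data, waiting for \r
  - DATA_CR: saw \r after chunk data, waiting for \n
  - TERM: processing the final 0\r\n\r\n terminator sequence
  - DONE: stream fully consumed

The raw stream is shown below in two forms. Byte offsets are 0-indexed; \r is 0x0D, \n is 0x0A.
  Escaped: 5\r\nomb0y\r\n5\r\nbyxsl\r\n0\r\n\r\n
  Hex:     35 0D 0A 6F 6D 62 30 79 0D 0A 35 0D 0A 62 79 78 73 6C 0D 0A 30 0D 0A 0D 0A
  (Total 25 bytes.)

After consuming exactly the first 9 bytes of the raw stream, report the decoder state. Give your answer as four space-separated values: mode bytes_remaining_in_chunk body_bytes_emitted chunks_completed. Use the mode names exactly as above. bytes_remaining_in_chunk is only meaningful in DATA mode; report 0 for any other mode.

Answer: DATA_CR 0 5 0

Derivation:
Byte 0 = '5': mode=SIZE remaining=0 emitted=0 chunks_done=0
Byte 1 = 0x0D: mode=SIZE_CR remaining=0 emitted=0 chunks_done=0
Byte 2 = 0x0A: mode=DATA remaining=5 emitted=0 chunks_done=0
Byte 3 = 'o': mode=DATA remaining=4 emitted=1 chunks_done=0
Byte 4 = 'm': mode=DATA remaining=3 emitted=2 chunks_done=0
Byte 5 = 'b': mode=DATA remaining=2 emitted=3 chunks_done=0
Byte 6 = '0': mode=DATA remaining=1 emitted=4 chunks_done=0
Byte 7 = 'y': mode=DATA_DONE remaining=0 emitted=5 chunks_done=0
Byte 8 = 0x0D: mode=DATA_CR remaining=0 emitted=5 chunks_done=0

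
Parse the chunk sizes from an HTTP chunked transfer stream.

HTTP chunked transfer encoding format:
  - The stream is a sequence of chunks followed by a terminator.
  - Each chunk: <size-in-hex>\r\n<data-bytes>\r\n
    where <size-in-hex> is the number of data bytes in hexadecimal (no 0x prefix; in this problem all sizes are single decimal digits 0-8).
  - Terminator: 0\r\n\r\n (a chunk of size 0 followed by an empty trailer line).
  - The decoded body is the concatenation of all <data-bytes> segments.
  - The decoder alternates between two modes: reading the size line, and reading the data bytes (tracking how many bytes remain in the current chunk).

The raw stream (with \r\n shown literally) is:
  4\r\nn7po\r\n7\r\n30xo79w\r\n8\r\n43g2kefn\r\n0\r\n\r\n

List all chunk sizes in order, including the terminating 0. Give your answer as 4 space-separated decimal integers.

Chunk 1: stream[0..1]='4' size=0x4=4, data at stream[3..7]='n7po' -> body[0..4], body so far='n7po'
Chunk 2: stream[9..10]='7' size=0x7=7, data at stream[12..19]='30xo79w' -> body[4..11], body so far='n7po30xo79w'
Chunk 3: stream[21..22]='8' size=0x8=8, data at stream[24..32]='43g2kefn' -> body[11..19], body so far='n7po30xo79w43g2kefn'
Chunk 4: stream[34..35]='0' size=0 (terminator). Final body='n7po30xo79w43g2kefn' (19 bytes)

Answer: 4 7 8 0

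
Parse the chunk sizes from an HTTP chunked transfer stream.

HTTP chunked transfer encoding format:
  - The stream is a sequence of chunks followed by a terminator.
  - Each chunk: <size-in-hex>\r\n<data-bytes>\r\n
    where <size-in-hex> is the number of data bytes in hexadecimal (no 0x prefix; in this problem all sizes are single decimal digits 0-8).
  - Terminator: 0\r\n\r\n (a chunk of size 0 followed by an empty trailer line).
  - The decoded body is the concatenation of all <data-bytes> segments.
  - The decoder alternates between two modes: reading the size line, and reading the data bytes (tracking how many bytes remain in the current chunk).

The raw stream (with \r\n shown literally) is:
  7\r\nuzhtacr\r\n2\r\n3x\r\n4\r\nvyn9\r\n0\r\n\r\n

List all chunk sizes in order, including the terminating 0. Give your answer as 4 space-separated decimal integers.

Answer: 7 2 4 0

Derivation:
Chunk 1: stream[0..1]='7' size=0x7=7, data at stream[3..10]='uzhtacr' -> body[0..7], body so far='uzhtacr'
Chunk 2: stream[12..13]='2' size=0x2=2, data at stream[15..17]='3x' -> body[7..9], body so far='uzhtacr3x'
Chunk 3: stream[19..20]='4' size=0x4=4, data at stream[22..26]='vyn9' -> body[9..13], body so far='uzhtacr3xvyn9'
Chunk 4: stream[28..29]='0' size=0 (terminator). Final body='uzhtacr3xvyn9' (13 bytes)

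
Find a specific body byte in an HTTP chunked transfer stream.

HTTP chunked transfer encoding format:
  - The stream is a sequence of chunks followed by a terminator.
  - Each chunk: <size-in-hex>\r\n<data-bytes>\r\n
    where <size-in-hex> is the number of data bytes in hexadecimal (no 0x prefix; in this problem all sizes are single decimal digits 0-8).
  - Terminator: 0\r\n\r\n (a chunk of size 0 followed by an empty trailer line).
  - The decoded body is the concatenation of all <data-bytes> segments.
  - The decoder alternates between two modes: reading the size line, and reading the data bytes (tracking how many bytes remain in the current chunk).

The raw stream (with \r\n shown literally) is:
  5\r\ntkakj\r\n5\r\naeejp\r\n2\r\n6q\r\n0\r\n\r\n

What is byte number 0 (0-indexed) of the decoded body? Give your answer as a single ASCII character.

Chunk 1: stream[0..1]='5' size=0x5=5, data at stream[3..8]='tkakj' -> body[0..5], body so far='tkakj'
Chunk 2: stream[10..11]='5' size=0x5=5, data at stream[13..18]='aeejp' -> body[5..10], body so far='tkakjaeejp'
Chunk 3: stream[20..21]='2' size=0x2=2, data at stream[23..25]='6q' -> body[10..12], body so far='tkakjaeejp6q'
Chunk 4: stream[27..28]='0' size=0 (terminator). Final body='tkakjaeejp6q' (12 bytes)
Body byte 0 = 't'

Answer: t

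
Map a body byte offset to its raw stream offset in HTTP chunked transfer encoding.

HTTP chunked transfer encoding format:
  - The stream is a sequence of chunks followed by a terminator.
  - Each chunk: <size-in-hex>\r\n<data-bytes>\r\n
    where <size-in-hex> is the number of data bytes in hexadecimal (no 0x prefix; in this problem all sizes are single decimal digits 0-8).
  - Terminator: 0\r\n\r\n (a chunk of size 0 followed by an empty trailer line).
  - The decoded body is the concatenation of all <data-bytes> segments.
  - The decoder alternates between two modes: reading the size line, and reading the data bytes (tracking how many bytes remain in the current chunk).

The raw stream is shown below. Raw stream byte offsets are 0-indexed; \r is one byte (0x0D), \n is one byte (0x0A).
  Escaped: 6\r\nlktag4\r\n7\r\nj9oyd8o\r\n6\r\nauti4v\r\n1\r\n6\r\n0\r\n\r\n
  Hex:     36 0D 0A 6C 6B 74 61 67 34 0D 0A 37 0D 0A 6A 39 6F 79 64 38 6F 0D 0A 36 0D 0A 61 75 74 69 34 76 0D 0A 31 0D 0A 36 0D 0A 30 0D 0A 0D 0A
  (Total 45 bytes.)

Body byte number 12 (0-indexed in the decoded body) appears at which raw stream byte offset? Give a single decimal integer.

Answer: 20

Derivation:
Chunk 1: stream[0..1]='6' size=0x6=6, data at stream[3..9]='lktag4' -> body[0..6], body so far='lktag4'
Chunk 2: stream[11..12]='7' size=0x7=7, data at stream[14..21]='j9oyd8o' -> body[6..13], body so far='lktag4j9oyd8o'
Chunk 3: stream[23..24]='6' size=0x6=6, data at stream[26..32]='auti4v' -> body[13..19], body so far='lktag4j9oyd8oauti4v'
Chunk 4: stream[34..35]='1' size=0x1=1, data at stream[37..38]='6' -> body[19..20], body so far='lktag4j9oyd8oauti4v6'
Chunk 5: stream[40..41]='0' size=0 (terminator). Final body='lktag4j9oyd8oauti4v6' (20 bytes)
Body byte 12 at stream offset 20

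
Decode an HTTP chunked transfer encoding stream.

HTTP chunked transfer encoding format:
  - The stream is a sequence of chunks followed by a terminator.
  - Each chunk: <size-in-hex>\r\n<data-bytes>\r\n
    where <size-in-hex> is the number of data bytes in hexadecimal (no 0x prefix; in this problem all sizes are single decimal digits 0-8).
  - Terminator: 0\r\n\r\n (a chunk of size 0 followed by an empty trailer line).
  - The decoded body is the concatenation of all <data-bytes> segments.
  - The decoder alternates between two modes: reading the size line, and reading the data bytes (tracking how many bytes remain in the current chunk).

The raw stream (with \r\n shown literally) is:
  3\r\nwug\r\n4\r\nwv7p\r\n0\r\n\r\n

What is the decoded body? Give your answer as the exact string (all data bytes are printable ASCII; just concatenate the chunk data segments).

Chunk 1: stream[0..1]='3' size=0x3=3, data at stream[3..6]='wug' -> body[0..3], body so far='wug'
Chunk 2: stream[8..9]='4' size=0x4=4, data at stream[11..15]='wv7p' -> body[3..7], body so far='wugwv7p'
Chunk 3: stream[17..18]='0' size=0 (terminator). Final body='wugwv7p' (7 bytes)

Answer: wugwv7p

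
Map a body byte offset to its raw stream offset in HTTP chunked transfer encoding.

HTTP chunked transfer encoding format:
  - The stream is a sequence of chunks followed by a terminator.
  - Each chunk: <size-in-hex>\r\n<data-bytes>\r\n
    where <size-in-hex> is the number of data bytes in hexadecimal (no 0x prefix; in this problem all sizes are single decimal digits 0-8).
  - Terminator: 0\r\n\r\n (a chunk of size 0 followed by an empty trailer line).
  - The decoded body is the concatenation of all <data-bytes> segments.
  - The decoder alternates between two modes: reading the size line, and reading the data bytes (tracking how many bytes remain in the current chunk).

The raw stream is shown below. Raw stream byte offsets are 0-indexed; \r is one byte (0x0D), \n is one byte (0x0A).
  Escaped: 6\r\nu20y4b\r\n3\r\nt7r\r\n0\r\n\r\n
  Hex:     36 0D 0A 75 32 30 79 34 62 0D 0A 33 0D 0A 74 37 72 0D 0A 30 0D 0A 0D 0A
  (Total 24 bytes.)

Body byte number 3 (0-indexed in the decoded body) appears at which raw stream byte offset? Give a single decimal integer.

Chunk 1: stream[0..1]='6' size=0x6=6, data at stream[3..9]='u20y4b' -> body[0..6], body so far='u20y4b'
Chunk 2: stream[11..12]='3' size=0x3=3, data at stream[14..17]='t7r' -> body[6..9], body so far='u20y4bt7r'
Chunk 3: stream[19..20]='0' size=0 (terminator). Final body='u20y4bt7r' (9 bytes)
Body byte 3 at stream offset 6

Answer: 6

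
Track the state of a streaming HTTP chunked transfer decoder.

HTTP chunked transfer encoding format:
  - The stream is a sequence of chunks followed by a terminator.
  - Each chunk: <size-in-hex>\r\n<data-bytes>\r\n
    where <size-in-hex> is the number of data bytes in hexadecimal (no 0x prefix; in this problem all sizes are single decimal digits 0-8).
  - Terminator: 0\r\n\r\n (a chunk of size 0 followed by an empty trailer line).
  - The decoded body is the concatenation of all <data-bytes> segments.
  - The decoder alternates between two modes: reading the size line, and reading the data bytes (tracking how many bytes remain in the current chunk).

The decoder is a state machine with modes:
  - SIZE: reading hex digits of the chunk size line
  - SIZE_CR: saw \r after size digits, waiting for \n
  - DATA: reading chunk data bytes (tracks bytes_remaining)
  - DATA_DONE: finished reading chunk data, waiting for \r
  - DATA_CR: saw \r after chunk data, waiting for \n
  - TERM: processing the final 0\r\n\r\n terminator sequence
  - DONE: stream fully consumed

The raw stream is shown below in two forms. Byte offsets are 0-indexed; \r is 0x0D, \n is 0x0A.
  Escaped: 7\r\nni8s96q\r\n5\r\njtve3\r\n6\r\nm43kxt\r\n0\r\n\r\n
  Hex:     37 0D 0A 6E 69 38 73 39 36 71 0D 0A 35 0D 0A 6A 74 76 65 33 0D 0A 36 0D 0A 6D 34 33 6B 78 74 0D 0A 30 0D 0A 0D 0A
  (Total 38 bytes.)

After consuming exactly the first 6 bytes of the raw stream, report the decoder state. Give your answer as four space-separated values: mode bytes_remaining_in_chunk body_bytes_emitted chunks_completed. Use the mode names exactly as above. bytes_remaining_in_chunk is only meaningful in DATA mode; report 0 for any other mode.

Answer: DATA 4 3 0

Derivation:
Byte 0 = '7': mode=SIZE remaining=0 emitted=0 chunks_done=0
Byte 1 = 0x0D: mode=SIZE_CR remaining=0 emitted=0 chunks_done=0
Byte 2 = 0x0A: mode=DATA remaining=7 emitted=0 chunks_done=0
Byte 3 = 'n': mode=DATA remaining=6 emitted=1 chunks_done=0
Byte 4 = 'i': mode=DATA remaining=5 emitted=2 chunks_done=0
Byte 5 = '8': mode=DATA remaining=4 emitted=3 chunks_done=0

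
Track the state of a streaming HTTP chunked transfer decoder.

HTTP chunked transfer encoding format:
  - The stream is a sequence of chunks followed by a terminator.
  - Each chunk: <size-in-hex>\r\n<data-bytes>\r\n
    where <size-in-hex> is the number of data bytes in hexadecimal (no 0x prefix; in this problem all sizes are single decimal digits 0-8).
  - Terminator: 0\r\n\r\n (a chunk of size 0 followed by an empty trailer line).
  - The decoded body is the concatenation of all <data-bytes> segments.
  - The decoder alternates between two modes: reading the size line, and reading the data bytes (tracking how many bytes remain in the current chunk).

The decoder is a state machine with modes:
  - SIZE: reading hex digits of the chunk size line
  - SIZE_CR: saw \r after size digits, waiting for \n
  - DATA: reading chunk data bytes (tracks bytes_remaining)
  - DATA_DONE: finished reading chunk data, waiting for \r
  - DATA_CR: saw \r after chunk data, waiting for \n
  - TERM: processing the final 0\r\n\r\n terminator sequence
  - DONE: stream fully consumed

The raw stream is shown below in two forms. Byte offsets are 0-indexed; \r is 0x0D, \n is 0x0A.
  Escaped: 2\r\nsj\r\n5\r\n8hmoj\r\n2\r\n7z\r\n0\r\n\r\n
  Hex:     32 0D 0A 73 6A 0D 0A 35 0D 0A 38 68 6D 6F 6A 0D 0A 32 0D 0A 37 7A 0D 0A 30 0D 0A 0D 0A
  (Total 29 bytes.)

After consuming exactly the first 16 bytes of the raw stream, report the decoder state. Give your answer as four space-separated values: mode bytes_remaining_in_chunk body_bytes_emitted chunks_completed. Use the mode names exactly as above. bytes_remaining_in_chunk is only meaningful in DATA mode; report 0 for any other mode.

Answer: DATA_CR 0 7 1

Derivation:
Byte 0 = '2': mode=SIZE remaining=0 emitted=0 chunks_done=0
Byte 1 = 0x0D: mode=SIZE_CR remaining=0 emitted=0 chunks_done=0
Byte 2 = 0x0A: mode=DATA remaining=2 emitted=0 chunks_done=0
Byte 3 = 's': mode=DATA remaining=1 emitted=1 chunks_done=0
Byte 4 = 'j': mode=DATA_DONE remaining=0 emitted=2 chunks_done=0
Byte 5 = 0x0D: mode=DATA_CR remaining=0 emitted=2 chunks_done=0
Byte 6 = 0x0A: mode=SIZE remaining=0 emitted=2 chunks_done=1
Byte 7 = '5': mode=SIZE remaining=0 emitted=2 chunks_done=1
Byte 8 = 0x0D: mode=SIZE_CR remaining=0 emitted=2 chunks_done=1
Byte 9 = 0x0A: mode=DATA remaining=5 emitted=2 chunks_done=1
Byte 10 = '8': mode=DATA remaining=4 emitted=3 chunks_done=1
Byte 11 = 'h': mode=DATA remaining=3 emitted=4 chunks_done=1
Byte 12 = 'm': mode=DATA remaining=2 emitted=5 chunks_done=1
Byte 13 = 'o': mode=DATA remaining=1 emitted=6 chunks_done=1
Byte 14 = 'j': mode=DATA_DONE remaining=0 emitted=7 chunks_done=1
Byte 15 = 0x0D: mode=DATA_CR remaining=0 emitted=7 chunks_done=1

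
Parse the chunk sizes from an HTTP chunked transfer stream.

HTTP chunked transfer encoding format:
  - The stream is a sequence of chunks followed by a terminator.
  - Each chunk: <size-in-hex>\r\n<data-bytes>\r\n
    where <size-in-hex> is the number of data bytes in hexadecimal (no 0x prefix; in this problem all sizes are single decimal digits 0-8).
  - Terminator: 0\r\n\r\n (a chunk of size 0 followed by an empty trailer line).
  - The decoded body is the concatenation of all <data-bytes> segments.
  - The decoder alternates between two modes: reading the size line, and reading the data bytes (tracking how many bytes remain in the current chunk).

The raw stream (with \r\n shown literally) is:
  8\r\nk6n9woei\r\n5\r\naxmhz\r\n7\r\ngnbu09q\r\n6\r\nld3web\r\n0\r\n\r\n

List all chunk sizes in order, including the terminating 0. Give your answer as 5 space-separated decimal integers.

Answer: 8 5 7 6 0

Derivation:
Chunk 1: stream[0..1]='8' size=0x8=8, data at stream[3..11]='k6n9woei' -> body[0..8], body so far='k6n9woei'
Chunk 2: stream[13..14]='5' size=0x5=5, data at stream[16..21]='axmhz' -> body[8..13], body so far='k6n9woeiaxmhz'
Chunk 3: stream[23..24]='7' size=0x7=7, data at stream[26..33]='gnbu09q' -> body[13..20], body so far='k6n9woeiaxmhzgnbu09q'
Chunk 4: stream[35..36]='6' size=0x6=6, data at stream[38..44]='ld3web' -> body[20..26], body so far='k6n9woeiaxmhzgnbu09qld3web'
Chunk 5: stream[46..47]='0' size=0 (terminator). Final body='k6n9woeiaxmhzgnbu09qld3web' (26 bytes)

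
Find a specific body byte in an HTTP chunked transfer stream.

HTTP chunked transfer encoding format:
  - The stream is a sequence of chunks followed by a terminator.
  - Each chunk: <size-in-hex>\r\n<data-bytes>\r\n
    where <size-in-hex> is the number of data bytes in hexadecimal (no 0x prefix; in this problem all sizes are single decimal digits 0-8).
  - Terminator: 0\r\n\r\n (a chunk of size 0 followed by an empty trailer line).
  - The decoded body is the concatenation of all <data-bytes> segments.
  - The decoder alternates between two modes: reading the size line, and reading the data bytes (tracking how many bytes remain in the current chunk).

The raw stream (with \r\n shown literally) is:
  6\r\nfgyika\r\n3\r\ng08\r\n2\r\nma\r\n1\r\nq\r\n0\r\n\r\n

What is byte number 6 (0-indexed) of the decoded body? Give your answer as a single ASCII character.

Chunk 1: stream[0..1]='6' size=0x6=6, data at stream[3..9]='fgyika' -> body[0..6], body so far='fgyika'
Chunk 2: stream[11..12]='3' size=0x3=3, data at stream[14..17]='g08' -> body[6..9], body so far='fgyikag08'
Chunk 3: stream[19..20]='2' size=0x2=2, data at stream[22..24]='ma' -> body[9..11], body so far='fgyikag08ma'
Chunk 4: stream[26..27]='1' size=0x1=1, data at stream[29..30]='q' -> body[11..12], body so far='fgyikag08maq'
Chunk 5: stream[32..33]='0' size=0 (terminator). Final body='fgyikag08maq' (12 bytes)
Body byte 6 = 'g'

Answer: g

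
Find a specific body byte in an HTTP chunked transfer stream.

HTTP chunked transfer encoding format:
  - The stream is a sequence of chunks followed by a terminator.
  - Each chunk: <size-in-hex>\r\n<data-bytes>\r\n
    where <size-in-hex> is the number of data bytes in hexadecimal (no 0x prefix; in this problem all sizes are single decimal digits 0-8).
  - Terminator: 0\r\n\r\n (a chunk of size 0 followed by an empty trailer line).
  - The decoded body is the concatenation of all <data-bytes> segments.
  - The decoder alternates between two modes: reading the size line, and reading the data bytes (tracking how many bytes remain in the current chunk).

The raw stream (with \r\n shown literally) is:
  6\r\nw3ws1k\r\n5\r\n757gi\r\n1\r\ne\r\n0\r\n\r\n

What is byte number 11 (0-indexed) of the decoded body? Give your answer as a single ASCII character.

Answer: e

Derivation:
Chunk 1: stream[0..1]='6' size=0x6=6, data at stream[3..9]='w3ws1k' -> body[0..6], body so far='w3ws1k'
Chunk 2: stream[11..12]='5' size=0x5=5, data at stream[14..19]='757gi' -> body[6..11], body so far='w3ws1k757gi'
Chunk 3: stream[21..22]='1' size=0x1=1, data at stream[24..25]='e' -> body[11..12], body so far='w3ws1k757gie'
Chunk 4: stream[27..28]='0' size=0 (terminator). Final body='w3ws1k757gie' (12 bytes)
Body byte 11 = 'e'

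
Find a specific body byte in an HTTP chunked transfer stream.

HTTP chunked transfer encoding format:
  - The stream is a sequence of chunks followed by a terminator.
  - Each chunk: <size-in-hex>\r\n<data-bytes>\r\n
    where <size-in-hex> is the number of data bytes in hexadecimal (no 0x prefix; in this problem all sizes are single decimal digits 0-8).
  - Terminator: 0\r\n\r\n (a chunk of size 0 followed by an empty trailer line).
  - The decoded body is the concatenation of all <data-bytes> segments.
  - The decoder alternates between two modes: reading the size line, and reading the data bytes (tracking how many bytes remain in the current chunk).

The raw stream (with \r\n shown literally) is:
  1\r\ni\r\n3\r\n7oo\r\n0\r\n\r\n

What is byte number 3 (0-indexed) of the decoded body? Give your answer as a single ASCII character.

Chunk 1: stream[0..1]='1' size=0x1=1, data at stream[3..4]='i' -> body[0..1], body so far='i'
Chunk 2: stream[6..7]='3' size=0x3=3, data at stream[9..12]='7oo' -> body[1..4], body so far='i7oo'
Chunk 3: stream[14..15]='0' size=0 (terminator). Final body='i7oo' (4 bytes)
Body byte 3 = 'o'

Answer: o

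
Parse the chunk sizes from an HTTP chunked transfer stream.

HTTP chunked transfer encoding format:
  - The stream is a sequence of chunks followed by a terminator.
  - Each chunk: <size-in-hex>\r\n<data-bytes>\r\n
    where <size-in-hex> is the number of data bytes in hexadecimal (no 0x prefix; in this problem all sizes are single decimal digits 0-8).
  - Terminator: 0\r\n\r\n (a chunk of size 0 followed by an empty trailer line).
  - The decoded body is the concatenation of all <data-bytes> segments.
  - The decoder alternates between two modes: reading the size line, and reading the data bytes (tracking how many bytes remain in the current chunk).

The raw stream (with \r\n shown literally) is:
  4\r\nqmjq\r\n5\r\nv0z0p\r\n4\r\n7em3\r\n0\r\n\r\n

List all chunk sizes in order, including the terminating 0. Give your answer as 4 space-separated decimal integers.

Chunk 1: stream[0..1]='4' size=0x4=4, data at stream[3..7]='qmjq' -> body[0..4], body so far='qmjq'
Chunk 2: stream[9..10]='5' size=0x5=5, data at stream[12..17]='v0z0p' -> body[4..9], body so far='qmjqv0z0p'
Chunk 3: stream[19..20]='4' size=0x4=4, data at stream[22..26]='7em3' -> body[9..13], body so far='qmjqv0z0p7em3'
Chunk 4: stream[28..29]='0' size=0 (terminator). Final body='qmjqv0z0p7em3' (13 bytes)

Answer: 4 5 4 0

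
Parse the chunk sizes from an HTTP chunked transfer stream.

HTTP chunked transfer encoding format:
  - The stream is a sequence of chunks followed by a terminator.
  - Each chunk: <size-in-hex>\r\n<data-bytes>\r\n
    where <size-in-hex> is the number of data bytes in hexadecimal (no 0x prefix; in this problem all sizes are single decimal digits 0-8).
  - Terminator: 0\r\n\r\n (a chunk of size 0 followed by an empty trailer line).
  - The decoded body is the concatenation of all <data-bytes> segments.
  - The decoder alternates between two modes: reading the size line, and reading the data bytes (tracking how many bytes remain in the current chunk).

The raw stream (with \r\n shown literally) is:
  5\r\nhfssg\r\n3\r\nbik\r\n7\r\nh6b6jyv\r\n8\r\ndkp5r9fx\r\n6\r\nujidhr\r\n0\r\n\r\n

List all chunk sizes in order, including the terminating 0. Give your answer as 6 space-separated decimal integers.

Answer: 5 3 7 8 6 0

Derivation:
Chunk 1: stream[0..1]='5' size=0x5=5, data at stream[3..8]='hfssg' -> body[0..5], body so far='hfssg'
Chunk 2: stream[10..11]='3' size=0x3=3, data at stream[13..16]='bik' -> body[5..8], body so far='hfssgbik'
Chunk 3: stream[18..19]='7' size=0x7=7, data at stream[21..28]='h6b6jyv' -> body[8..15], body so far='hfssgbikh6b6jyv'
Chunk 4: stream[30..31]='8' size=0x8=8, data at stream[33..41]='dkp5r9fx' -> body[15..23], body so far='hfssgbikh6b6jyvdkp5r9fx'
Chunk 5: stream[43..44]='6' size=0x6=6, data at stream[46..52]='ujidhr' -> body[23..29], body so far='hfssgbikh6b6jyvdkp5r9fxujidhr'
Chunk 6: stream[54..55]='0' size=0 (terminator). Final body='hfssgbikh6b6jyvdkp5r9fxujidhr' (29 bytes)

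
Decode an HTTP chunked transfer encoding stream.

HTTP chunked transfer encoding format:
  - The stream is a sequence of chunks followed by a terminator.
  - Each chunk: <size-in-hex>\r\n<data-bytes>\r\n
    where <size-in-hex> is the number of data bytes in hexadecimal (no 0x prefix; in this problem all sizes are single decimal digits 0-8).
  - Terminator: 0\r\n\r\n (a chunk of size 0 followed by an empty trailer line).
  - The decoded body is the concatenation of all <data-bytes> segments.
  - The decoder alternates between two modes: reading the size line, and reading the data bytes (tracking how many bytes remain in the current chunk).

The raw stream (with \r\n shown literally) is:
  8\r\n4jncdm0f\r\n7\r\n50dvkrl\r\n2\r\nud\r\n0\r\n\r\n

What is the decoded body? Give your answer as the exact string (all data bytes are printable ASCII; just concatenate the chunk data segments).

Answer: 4jncdm0f50dvkrlud

Derivation:
Chunk 1: stream[0..1]='8' size=0x8=8, data at stream[3..11]='4jncdm0f' -> body[0..8], body so far='4jncdm0f'
Chunk 2: stream[13..14]='7' size=0x7=7, data at stream[16..23]='50dvkrl' -> body[8..15], body so far='4jncdm0f50dvkrl'
Chunk 3: stream[25..26]='2' size=0x2=2, data at stream[28..30]='ud' -> body[15..17], body so far='4jncdm0f50dvkrlud'
Chunk 4: stream[32..33]='0' size=0 (terminator). Final body='4jncdm0f50dvkrlud' (17 bytes)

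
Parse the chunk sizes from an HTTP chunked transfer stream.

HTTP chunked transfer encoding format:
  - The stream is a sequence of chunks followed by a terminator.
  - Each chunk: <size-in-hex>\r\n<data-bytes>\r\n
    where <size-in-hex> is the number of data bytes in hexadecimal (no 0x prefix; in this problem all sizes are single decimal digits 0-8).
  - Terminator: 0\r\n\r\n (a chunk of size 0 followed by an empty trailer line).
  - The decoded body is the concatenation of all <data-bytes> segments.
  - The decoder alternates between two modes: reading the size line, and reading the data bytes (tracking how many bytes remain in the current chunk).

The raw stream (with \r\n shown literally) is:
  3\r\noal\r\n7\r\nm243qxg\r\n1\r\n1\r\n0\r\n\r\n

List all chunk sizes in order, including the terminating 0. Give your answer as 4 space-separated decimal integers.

Answer: 3 7 1 0

Derivation:
Chunk 1: stream[0..1]='3' size=0x3=3, data at stream[3..6]='oal' -> body[0..3], body so far='oal'
Chunk 2: stream[8..9]='7' size=0x7=7, data at stream[11..18]='m243qxg' -> body[3..10], body so far='oalm243qxg'
Chunk 3: stream[20..21]='1' size=0x1=1, data at stream[23..24]='1' -> body[10..11], body so far='oalm243qxg1'
Chunk 4: stream[26..27]='0' size=0 (terminator). Final body='oalm243qxg1' (11 bytes)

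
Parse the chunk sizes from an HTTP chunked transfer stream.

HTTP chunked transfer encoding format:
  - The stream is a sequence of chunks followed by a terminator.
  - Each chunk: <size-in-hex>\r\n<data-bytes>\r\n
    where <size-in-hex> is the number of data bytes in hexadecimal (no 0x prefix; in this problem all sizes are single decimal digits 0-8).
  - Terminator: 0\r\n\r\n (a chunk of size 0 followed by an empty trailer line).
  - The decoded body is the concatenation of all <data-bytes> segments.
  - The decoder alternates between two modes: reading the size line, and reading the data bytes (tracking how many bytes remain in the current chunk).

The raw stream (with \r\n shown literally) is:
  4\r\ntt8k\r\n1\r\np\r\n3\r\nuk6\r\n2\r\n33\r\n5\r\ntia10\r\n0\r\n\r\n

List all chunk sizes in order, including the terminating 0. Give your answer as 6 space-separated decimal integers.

Chunk 1: stream[0..1]='4' size=0x4=4, data at stream[3..7]='tt8k' -> body[0..4], body so far='tt8k'
Chunk 2: stream[9..10]='1' size=0x1=1, data at stream[12..13]='p' -> body[4..5], body so far='tt8kp'
Chunk 3: stream[15..16]='3' size=0x3=3, data at stream[18..21]='uk6' -> body[5..8], body so far='tt8kpuk6'
Chunk 4: stream[23..24]='2' size=0x2=2, data at stream[26..28]='33' -> body[8..10], body so far='tt8kpuk633'
Chunk 5: stream[30..31]='5' size=0x5=5, data at stream[33..38]='tia10' -> body[10..15], body so far='tt8kpuk633tia10'
Chunk 6: stream[40..41]='0' size=0 (terminator). Final body='tt8kpuk633tia10' (15 bytes)

Answer: 4 1 3 2 5 0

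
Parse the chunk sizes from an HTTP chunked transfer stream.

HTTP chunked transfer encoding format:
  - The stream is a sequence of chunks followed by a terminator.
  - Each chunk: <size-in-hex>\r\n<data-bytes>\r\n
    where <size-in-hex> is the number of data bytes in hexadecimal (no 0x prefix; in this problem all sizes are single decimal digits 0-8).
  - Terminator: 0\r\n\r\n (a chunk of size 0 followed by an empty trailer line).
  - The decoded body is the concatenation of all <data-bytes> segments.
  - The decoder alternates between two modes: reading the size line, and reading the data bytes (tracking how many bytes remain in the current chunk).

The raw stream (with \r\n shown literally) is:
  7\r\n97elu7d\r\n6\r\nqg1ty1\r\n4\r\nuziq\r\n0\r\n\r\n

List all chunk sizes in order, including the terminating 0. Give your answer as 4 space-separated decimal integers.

Answer: 7 6 4 0

Derivation:
Chunk 1: stream[0..1]='7' size=0x7=7, data at stream[3..10]='97elu7d' -> body[0..7], body so far='97elu7d'
Chunk 2: stream[12..13]='6' size=0x6=6, data at stream[15..21]='qg1ty1' -> body[7..13], body so far='97elu7dqg1ty1'
Chunk 3: stream[23..24]='4' size=0x4=4, data at stream[26..30]='uziq' -> body[13..17], body so far='97elu7dqg1ty1uziq'
Chunk 4: stream[32..33]='0' size=0 (terminator). Final body='97elu7dqg1ty1uziq' (17 bytes)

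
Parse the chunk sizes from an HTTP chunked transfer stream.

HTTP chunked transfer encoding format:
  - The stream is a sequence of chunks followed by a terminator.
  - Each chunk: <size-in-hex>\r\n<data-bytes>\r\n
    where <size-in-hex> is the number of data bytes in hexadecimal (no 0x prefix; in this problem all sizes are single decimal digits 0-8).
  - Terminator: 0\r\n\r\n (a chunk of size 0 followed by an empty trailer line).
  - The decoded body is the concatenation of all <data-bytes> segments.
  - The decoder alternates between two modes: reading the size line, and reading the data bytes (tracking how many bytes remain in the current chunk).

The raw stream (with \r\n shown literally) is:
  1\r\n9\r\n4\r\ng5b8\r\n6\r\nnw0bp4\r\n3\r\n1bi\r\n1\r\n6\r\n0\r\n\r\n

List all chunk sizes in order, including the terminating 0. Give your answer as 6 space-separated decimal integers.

Chunk 1: stream[0..1]='1' size=0x1=1, data at stream[3..4]='9' -> body[0..1], body so far='9'
Chunk 2: stream[6..7]='4' size=0x4=4, data at stream[9..13]='g5b8' -> body[1..5], body so far='9g5b8'
Chunk 3: stream[15..16]='6' size=0x6=6, data at stream[18..24]='nw0bp4' -> body[5..11], body so far='9g5b8nw0bp4'
Chunk 4: stream[26..27]='3' size=0x3=3, data at stream[29..32]='1bi' -> body[11..14], body so far='9g5b8nw0bp41bi'
Chunk 5: stream[34..35]='1' size=0x1=1, data at stream[37..38]='6' -> body[14..15], body so far='9g5b8nw0bp41bi6'
Chunk 6: stream[40..41]='0' size=0 (terminator). Final body='9g5b8nw0bp41bi6' (15 bytes)

Answer: 1 4 6 3 1 0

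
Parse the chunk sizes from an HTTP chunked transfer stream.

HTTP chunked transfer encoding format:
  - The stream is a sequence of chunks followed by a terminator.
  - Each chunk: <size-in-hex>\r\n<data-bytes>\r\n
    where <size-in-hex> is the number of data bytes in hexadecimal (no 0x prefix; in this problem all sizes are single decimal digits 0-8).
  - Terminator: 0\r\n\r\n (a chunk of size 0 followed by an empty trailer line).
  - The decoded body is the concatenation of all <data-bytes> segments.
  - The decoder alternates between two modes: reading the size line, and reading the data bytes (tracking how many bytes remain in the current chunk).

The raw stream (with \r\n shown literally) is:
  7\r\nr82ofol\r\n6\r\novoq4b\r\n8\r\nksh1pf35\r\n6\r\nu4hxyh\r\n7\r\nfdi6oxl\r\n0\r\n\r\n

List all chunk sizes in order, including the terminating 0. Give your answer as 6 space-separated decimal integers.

Answer: 7 6 8 6 7 0

Derivation:
Chunk 1: stream[0..1]='7' size=0x7=7, data at stream[3..10]='r82ofol' -> body[0..7], body so far='r82ofol'
Chunk 2: stream[12..13]='6' size=0x6=6, data at stream[15..21]='ovoq4b' -> body[7..13], body so far='r82ofolovoq4b'
Chunk 3: stream[23..24]='8' size=0x8=8, data at stream[26..34]='ksh1pf35' -> body[13..21], body so far='r82ofolovoq4bksh1pf35'
Chunk 4: stream[36..37]='6' size=0x6=6, data at stream[39..45]='u4hxyh' -> body[21..27], body so far='r82ofolovoq4bksh1pf35u4hxyh'
Chunk 5: stream[47..48]='7' size=0x7=7, data at stream[50..57]='fdi6oxl' -> body[27..34], body so far='r82ofolovoq4bksh1pf35u4hxyhfdi6oxl'
Chunk 6: stream[59..60]='0' size=0 (terminator). Final body='r82ofolovoq4bksh1pf35u4hxyhfdi6oxl' (34 bytes)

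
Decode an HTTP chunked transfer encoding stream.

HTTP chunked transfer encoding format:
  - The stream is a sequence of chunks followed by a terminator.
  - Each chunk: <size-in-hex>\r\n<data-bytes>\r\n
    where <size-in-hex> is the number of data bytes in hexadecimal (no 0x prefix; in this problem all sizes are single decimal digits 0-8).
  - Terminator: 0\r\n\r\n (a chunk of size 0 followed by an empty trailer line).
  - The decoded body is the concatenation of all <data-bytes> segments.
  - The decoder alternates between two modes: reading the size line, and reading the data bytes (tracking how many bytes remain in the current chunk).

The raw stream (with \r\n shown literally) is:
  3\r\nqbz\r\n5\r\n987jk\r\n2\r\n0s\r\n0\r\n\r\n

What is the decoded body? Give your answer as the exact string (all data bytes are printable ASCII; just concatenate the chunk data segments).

Answer: qbz987jk0s

Derivation:
Chunk 1: stream[0..1]='3' size=0x3=3, data at stream[3..6]='qbz' -> body[0..3], body so far='qbz'
Chunk 2: stream[8..9]='5' size=0x5=5, data at stream[11..16]='987jk' -> body[3..8], body so far='qbz987jk'
Chunk 3: stream[18..19]='2' size=0x2=2, data at stream[21..23]='0s' -> body[8..10], body so far='qbz987jk0s'
Chunk 4: stream[25..26]='0' size=0 (terminator). Final body='qbz987jk0s' (10 bytes)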